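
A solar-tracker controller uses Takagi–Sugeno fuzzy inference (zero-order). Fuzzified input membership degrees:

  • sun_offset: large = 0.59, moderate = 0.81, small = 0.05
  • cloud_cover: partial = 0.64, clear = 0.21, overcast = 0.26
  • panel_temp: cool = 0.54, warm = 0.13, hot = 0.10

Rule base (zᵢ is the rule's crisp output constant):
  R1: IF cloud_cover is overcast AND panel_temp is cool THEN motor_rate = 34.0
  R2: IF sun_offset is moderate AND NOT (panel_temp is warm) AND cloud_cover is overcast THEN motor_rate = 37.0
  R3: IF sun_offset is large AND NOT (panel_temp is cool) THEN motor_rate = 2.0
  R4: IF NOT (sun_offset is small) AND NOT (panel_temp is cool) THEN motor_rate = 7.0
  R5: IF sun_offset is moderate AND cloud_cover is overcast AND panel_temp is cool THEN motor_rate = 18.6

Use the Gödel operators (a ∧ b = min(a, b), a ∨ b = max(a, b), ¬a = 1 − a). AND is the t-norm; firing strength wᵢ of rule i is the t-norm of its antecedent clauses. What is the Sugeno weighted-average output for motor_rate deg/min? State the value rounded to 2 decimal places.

R1 (z=34.0): overcast=0.26, cool=0.54; AND[min(a, b)] → w = 0.26
R2 (z=37.0): moderate=0.81, ¬warm=1−0.13=0.87, overcast=0.26; AND[min(a, b)] → w = 0.26
R3 (z=2.0): large=0.59, ¬cool=1−0.54=0.46; AND[min(a, b)] → w = 0.46
R4 (z=7.0): ¬small=1−0.05=0.95, ¬cool=1−0.54=0.46; AND[min(a, b)] → w = 0.46
R5 (z=18.6): moderate=0.81, overcast=0.26, cool=0.54; AND[min(a, b)] → w = 0.26
Weighted average = (0.26·34.0 + 0.26·37.0 + 0.46·2.0 + 0.46·7.0 + 0.26·18.6) / (0.26 + 0.26 + 0.46 + 0.46 + 0.26)
  = 27.4360 / 1.7000 = 16.14

16.14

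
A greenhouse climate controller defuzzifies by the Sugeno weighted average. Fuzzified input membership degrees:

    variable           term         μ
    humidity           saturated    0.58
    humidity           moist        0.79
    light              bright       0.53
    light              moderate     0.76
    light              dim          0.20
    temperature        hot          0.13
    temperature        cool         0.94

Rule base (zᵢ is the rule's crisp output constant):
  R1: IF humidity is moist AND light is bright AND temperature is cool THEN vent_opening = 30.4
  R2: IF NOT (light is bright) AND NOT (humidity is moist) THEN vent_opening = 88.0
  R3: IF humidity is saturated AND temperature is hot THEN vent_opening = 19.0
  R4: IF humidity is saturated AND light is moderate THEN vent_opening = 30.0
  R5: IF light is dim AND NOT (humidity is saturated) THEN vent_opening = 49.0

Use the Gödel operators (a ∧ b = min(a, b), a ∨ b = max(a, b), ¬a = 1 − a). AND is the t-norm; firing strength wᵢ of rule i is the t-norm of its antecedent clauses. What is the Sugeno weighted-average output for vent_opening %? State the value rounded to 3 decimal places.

R1 (z=30.4): moist=0.79, bright=0.53, cool=0.94; AND[min(a, b)] → w = 0.53
R2 (z=88.0): ¬bright=1−0.53=0.47, ¬moist=1−0.79=0.21; AND[min(a, b)] → w = 0.21
R3 (z=19.0): saturated=0.58, hot=0.13; AND[min(a, b)] → w = 0.13
R4 (z=30.0): saturated=0.58, moderate=0.76; AND[min(a, b)] → w = 0.58
R5 (z=49.0): dim=0.20, ¬saturated=1−0.58=0.42; AND[min(a, b)] → w = 0.20
Weighted average = (0.53·30.4 + 0.21·88.0 + 0.13·19.0 + 0.58·30.0 + 0.20·49.0) / (0.53 + 0.21 + 0.13 + 0.58 + 0.20)
  = 64.2620 / 1.6500 = 38.947

38.947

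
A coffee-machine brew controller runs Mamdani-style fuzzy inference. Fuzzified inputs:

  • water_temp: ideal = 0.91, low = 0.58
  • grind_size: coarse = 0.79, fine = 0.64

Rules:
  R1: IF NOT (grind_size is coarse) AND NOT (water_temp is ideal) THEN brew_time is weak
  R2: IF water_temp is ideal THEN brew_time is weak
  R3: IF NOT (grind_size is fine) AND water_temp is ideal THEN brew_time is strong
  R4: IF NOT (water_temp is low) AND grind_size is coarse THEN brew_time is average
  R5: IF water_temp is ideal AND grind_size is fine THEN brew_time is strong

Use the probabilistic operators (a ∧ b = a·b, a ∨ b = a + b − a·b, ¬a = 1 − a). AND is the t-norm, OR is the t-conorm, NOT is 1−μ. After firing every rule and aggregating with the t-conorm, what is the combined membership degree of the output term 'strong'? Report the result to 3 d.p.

R1: ¬coarse=1−0.79=0.21, ¬ideal=1−0.91=0.09; AND[a·b] → w = 0.0189
R2: ideal=0.91 → w = 0.9100
R3: ¬fine=1−0.64=0.36, ideal=0.91; AND[a·b] → w = 0.3276
R4: ¬low=1−0.58=0.42, coarse=0.79; AND[a·b] → w = 0.3318
R5: ideal=0.91, fine=0.64; AND[a·b] → w = 0.5824
Rules with consequent 'strong': {R3, R5} → strengths 0.3276, 0.5824
Aggregate via t-conorm [a + b − a·b]: 0.7192

0.719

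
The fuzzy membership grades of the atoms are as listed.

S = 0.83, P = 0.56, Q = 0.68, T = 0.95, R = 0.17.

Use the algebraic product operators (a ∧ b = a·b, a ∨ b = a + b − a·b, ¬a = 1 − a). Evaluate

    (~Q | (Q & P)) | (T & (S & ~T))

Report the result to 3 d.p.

~Q = 1 − 0.6800 = 0.3200
Q & P = a·b on (0.6800, 0.5600) = 0.3808
~Q | (Q & P) = a + b − a·b on (0.3200, 0.3808) = 0.5789
~T = 1 − 0.9500 = 0.0500
S & ~T = a·b on (0.8300, 0.0500) = 0.0415
T & (S & ~T) = a·b on (0.9500, 0.0415) = 0.0394
(~Q | (Q & P)) | (T & (S & ~T)) = a + b − a·b on (0.5789, 0.0394) = 0.5955

0.596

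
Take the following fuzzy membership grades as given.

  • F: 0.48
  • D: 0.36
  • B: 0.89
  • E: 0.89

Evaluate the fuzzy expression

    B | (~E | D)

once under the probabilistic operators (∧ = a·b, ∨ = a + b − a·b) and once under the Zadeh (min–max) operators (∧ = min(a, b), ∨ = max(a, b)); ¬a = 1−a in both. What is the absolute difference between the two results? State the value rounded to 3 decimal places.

Under probabilistic:
  ~E = 1 − 0.8900 = 0.1100
  ~E | D = a + b − a·b on (0.1100, 0.3600) = 0.4304
  B | (~E | D) = a + b − a·b on (0.8900, 0.4304) = 0.9373
  → value = 0.9373
Under Zadeh (min–max):
  ~E = 1 − 0.89 = 0.11
  ~E | D = max(a, b) on (0.11, 0.36) = 0.36
  B | (~E | D) = max(a, b) on (0.89, 0.36) = 0.89
  → value = 0.8900
|0.9373 − 0.8900| = 0.047

0.047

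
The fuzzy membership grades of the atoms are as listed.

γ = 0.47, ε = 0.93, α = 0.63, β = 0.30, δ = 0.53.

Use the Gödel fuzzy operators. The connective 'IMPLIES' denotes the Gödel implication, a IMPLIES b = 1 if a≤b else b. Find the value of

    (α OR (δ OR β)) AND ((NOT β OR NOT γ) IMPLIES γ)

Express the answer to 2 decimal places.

δ OR β = max(a, b) on (0.53, 0.30) = 0.53
α OR (δ OR β) = max(a, b) on (0.63, 0.53) = 0.63
NOT β = 1 − 0.30 = 0.70
NOT γ = 1 − 0.47 = 0.53
NOT β OR NOT γ = max(a, b) on (0.70, 0.53) = 0.70
(NOT β OR NOT γ) IMPLIES γ  [Gödel: 1 if a≤b else b] with a=0.70, b=0.47 → 0.47
(α OR (δ OR β)) AND ((NOT β OR NOT γ) IMPLIES γ) = min(a, b) on (0.63, 0.47) = 0.47

0.47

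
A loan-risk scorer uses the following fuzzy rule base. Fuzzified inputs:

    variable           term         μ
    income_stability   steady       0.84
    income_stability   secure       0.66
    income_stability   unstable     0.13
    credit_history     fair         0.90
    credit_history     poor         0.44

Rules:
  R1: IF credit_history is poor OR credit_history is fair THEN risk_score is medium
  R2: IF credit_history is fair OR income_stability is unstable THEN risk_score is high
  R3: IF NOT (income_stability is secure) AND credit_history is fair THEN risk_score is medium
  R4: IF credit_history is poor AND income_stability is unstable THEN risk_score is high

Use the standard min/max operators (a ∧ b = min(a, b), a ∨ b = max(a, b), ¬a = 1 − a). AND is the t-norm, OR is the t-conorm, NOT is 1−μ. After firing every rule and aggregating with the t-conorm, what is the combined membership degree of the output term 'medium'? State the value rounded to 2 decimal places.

0.90

R1: poor=0.44, fair=0.90; OR[max(a, b)] → w = 0.90
R2: fair=0.90, unstable=0.13; OR[max(a, b)] → w = 0.90
R3: ¬secure=1−0.66=0.34, fair=0.90; AND[min(a, b)] → w = 0.34
R4: poor=0.44, unstable=0.13; AND[min(a, b)] → w = 0.13
Rules with consequent 'medium': {R1, R3} → strengths 0.90, 0.34
Aggregate via t-conorm [max(a, b)]: 0.90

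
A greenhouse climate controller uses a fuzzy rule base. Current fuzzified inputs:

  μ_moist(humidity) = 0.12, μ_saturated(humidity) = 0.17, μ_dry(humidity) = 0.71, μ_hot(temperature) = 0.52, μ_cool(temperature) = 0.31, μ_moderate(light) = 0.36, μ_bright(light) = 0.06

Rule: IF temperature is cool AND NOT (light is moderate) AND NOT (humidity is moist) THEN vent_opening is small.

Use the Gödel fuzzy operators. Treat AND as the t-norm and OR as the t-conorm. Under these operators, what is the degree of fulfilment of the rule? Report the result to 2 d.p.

0.31

firing strength: cool=0.31, ¬moderate=1−0.36=0.64, ¬moist=1−0.12=0.88; AND[min(a, b)] → w = 0.31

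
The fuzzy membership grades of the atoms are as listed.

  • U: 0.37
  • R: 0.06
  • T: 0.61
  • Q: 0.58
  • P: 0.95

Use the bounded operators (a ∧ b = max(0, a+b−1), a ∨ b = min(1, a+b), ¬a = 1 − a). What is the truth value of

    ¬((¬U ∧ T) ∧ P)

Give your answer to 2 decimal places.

¬U = 1 − 0.37 = 0.63
¬U ∧ T = max(0, a+b−1) on (0.63, 0.61) = 0.24
(¬U ∧ T) ∧ P = max(0, a+b−1) on (0.24, 0.95) = 0.19
¬((¬U ∧ T) ∧ P) = 1 − 0.19 = 0.81

0.81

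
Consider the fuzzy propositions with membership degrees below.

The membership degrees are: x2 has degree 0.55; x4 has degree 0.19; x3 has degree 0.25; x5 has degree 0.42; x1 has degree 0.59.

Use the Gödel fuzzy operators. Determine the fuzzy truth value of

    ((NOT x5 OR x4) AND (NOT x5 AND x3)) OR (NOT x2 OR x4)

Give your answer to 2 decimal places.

NOT x5 = 1 − 0.42 = 0.58
NOT x5 OR x4 = max(a, b) on (0.58, 0.19) = 0.58
NOT x5 = 1 − 0.42 = 0.58
NOT x5 AND x3 = min(a, b) on (0.58, 0.25) = 0.25
(NOT x5 OR x4) AND (NOT x5 AND x3) = min(a, b) on (0.58, 0.25) = 0.25
NOT x2 = 1 − 0.55 = 0.45
NOT x2 OR x4 = max(a, b) on (0.45, 0.19) = 0.45
((NOT x5 OR x4) AND (NOT x5 AND x3)) OR (NOT x2 OR x4) = max(a, b) on (0.25, 0.45) = 0.45

0.45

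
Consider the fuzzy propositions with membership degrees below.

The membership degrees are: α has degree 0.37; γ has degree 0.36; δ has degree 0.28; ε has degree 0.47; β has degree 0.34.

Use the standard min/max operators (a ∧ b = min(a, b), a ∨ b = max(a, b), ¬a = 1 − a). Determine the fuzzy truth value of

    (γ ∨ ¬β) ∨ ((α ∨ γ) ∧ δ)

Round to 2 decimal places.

0.66

¬β = 1 − 0.34 = 0.66
γ ∨ ¬β = max(a, b) on (0.36, 0.66) = 0.66
α ∨ γ = max(a, b) on (0.37, 0.36) = 0.37
(α ∨ γ) ∧ δ = min(a, b) on (0.37, 0.28) = 0.28
(γ ∨ ¬β) ∨ ((α ∨ γ) ∧ δ) = max(a, b) on (0.66, 0.28) = 0.66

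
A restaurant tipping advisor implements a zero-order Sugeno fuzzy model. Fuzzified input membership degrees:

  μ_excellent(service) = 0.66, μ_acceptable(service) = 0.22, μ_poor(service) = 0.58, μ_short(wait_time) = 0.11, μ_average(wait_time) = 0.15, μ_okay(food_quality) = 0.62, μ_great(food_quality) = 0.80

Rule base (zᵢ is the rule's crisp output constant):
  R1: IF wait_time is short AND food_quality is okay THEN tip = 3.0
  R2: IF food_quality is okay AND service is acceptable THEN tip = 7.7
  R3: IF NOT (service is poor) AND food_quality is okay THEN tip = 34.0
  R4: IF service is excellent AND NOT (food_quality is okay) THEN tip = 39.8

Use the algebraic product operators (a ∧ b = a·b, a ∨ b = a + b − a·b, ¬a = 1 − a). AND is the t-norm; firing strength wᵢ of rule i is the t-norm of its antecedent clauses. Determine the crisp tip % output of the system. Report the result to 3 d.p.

R1 (z=3.0): short=0.11, okay=0.62; AND[a·b] → w = 0.0682
R2 (z=7.7): okay=0.62, acceptable=0.22; AND[a·b] → w = 0.1364
R3 (z=34.0): ¬poor=1−0.58=0.42, okay=0.62; AND[a·b] → w = 0.2604
R4 (z=39.8): excellent=0.66, ¬okay=1−0.62=0.38; AND[a·b] → w = 0.2508
Weighted average = (0.0682·3.0 + 0.1364·7.7 + 0.2604·34.0 + 0.2508·39.8) / (0.0682 + 0.1364 + 0.2604 + 0.2508)
  = 20.0903 / 0.7158 = 28.067

28.067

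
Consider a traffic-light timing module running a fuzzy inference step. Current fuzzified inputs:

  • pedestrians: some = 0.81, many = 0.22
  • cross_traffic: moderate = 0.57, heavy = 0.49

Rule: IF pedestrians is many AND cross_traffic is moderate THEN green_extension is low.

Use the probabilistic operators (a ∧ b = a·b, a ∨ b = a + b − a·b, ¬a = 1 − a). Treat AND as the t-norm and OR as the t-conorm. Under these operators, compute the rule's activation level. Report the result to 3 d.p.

firing strength: many=0.22, moderate=0.57; AND[a·b] → w = 0.1254

0.125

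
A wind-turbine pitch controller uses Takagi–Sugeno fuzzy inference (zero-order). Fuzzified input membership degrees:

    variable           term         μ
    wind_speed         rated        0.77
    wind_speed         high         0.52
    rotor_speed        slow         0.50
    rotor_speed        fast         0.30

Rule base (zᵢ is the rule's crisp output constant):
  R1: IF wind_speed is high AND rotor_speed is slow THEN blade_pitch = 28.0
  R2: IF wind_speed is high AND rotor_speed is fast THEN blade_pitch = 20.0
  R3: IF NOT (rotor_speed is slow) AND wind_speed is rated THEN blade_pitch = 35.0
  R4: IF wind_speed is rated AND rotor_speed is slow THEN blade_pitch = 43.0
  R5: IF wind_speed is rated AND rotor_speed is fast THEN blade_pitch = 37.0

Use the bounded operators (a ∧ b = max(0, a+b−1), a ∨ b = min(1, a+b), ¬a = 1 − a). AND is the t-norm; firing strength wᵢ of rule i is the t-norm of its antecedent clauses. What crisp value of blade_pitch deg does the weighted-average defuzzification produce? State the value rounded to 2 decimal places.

38.43

R1 (z=28.0): high=0.52, slow=0.50; AND[max(0, a+b−1)] → w = 0.02
R2 (z=20.0): high=0.52, fast=0.30; AND[max(0, a+b−1)] → w = 0.00
R3 (z=35.0): ¬slow=1−0.50=0.50, rated=0.77; AND[max(0, a+b−1)] → w = 0.27
R4 (z=43.0): rated=0.77, slow=0.50; AND[max(0, a+b−1)] → w = 0.27
R5 (z=37.0): rated=0.77, fast=0.30; AND[max(0, a+b−1)] → w = 0.07
Weighted average = (0.02·28.0 + 0.00·20.0 + 0.27·35.0 + 0.27·43.0 + 0.07·37.0) / (0.02 + 0.00 + 0.27 + 0.27 + 0.07)
  = 24.2100 / 0.6300 = 38.43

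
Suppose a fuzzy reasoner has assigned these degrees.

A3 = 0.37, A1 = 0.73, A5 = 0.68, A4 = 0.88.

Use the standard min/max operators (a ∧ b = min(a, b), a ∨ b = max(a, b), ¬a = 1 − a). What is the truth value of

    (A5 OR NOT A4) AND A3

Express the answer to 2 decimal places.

NOT A4 = 1 − 0.88 = 0.12
A5 OR NOT A4 = max(a, b) on (0.68, 0.12) = 0.68
(A5 OR NOT A4) AND A3 = min(a, b) on (0.68, 0.37) = 0.37

0.37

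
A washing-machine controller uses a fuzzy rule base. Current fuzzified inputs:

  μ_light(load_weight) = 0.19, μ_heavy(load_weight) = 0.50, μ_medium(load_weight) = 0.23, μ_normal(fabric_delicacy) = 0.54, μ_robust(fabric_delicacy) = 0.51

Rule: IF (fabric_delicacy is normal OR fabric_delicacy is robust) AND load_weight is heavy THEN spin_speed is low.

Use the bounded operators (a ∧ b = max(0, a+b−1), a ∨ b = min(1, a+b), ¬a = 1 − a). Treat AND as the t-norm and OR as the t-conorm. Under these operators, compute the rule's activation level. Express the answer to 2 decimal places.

firing strength: (normal=0.54 OR robust=0.51) = 1.00; AND[max(0, a+b−1)] with heavy=0.50 → w = 0.50

0.50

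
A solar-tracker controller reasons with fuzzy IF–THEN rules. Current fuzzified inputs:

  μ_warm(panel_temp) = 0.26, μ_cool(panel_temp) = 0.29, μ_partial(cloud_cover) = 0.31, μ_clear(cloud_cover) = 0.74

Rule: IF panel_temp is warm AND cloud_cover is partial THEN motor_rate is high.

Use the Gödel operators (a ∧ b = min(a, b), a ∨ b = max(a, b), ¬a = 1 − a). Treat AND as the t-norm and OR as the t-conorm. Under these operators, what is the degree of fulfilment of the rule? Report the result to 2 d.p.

0.26

firing strength: warm=0.26, partial=0.31; AND[min(a, b)] → w = 0.26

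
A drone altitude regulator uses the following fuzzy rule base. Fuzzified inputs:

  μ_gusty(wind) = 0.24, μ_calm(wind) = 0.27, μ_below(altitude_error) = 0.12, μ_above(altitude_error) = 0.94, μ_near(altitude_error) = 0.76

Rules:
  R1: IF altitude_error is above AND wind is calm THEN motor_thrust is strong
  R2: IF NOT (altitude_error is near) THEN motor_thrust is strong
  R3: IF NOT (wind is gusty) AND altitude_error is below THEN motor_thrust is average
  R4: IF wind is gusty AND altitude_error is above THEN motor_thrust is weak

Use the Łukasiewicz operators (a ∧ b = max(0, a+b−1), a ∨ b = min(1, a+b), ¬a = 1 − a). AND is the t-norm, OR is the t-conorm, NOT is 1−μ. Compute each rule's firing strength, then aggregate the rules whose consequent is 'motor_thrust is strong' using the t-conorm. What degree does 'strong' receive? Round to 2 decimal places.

0.45

R1: above=0.94, calm=0.27; AND[max(0, a+b−1)] → w = 0.21
R2: ¬near=1−0.76=0.24 → w = 0.24
R3: ¬gusty=1−0.24=0.76, below=0.12; AND[max(0, a+b−1)] → w = 0.00
R4: gusty=0.24, above=0.94; AND[max(0, a+b−1)] → w = 0.18
Rules with consequent 'strong': {R1, R2} → strengths 0.21, 0.24
Aggregate via t-conorm [min(1, a+b)]: 0.45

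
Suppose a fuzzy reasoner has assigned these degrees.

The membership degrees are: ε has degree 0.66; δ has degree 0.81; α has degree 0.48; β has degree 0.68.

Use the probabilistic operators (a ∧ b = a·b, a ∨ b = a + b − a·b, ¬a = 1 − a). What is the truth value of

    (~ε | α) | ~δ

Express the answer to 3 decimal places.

~ε = 1 − 0.6600 = 0.3400
~ε | α = a + b − a·b on (0.3400, 0.4800) = 0.6568
~δ = 1 − 0.8100 = 0.1900
(~ε | α) | ~δ = a + b − a·b on (0.6568, 0.1900) = 0.7220

0.722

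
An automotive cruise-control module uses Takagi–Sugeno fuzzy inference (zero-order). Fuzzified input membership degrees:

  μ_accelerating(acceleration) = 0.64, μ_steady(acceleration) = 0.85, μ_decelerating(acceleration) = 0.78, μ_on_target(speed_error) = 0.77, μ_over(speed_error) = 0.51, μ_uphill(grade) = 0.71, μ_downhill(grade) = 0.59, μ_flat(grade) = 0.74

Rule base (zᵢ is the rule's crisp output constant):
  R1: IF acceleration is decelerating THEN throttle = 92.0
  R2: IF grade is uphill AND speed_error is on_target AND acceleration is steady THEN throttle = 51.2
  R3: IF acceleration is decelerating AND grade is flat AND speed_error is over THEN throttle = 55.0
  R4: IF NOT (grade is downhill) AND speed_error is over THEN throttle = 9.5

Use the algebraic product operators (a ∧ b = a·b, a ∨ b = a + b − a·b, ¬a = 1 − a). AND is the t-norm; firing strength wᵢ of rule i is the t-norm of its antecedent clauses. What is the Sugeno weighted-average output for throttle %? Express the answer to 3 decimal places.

65.056

R1 (z=92.0): decelerating=0.78 → w = 0.7800
R2 (z=51.2): uphill=0.71, on_target=0.77, steady=0.85; AND[a·b] → w = 0.4647
R3 (z=55.0): decelerating=0.78, flat=0.74, over=0.51; AND[a·b] → w = 0.2944
R4 (z=9.5): ¬downhill=1−0.59=0.41, over=0.51; AND[a·b] → w = 0.2091
Weighted average = (0.7800·92.0 + 0.4647·51.2 + 0.2944·55.0 + 0.2091·9.5) / (0.7800 + 0.4647 + 0.2944 + 0.2091)
  = 113.7293 / 1.7482 = 65.056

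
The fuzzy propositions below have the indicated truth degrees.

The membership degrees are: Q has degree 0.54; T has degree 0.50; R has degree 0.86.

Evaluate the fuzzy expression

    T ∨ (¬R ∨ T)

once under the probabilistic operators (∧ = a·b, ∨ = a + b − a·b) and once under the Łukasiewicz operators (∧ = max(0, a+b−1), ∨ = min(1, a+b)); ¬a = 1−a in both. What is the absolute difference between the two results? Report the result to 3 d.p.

0.215

Under probabilistic:
  ¬R = 1 − 0.8600 = 0.1400
  ¬R ∨ T = a + b − a·b on (0.1400, 0.5000) = 0.5700
  T ∨ (¬R ∨ T) = a + b − a·b on (0.5000, 0.5700) = 0.7850
  → value = 0.7850
Under Łukasiewicz:
  ¬R = 1 − 0.86 = 0.14
  ¬R ∨ T = min(1, a+b) on (0.14, 0.50) = 0.64
  T ∨ (¬R ∨ T) = min(1, a+b) on (0.50, 0.64) = 1.00
  → value = 1.0000
|0.7850 − 1.0000| = 0.215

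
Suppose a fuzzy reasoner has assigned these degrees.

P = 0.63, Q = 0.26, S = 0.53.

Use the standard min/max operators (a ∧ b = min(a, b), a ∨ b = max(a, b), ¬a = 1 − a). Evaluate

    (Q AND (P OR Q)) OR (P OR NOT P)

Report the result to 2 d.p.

0.63

P OR Q = max(a, b) on (0.63, 0.26) = 0.63
Q AND (P OR Q) = min(a, b) on (0.26, 0.63) = 0.26
NOT P = 1 − 0.63 = 0.37
P OR NOT P = max(a, b) on (0.63, 0.37) = 0.63
(Q AND (P OR Q)) OR (P OR NOT P) = max(a, b) on (0.26, 0.63) = 0.63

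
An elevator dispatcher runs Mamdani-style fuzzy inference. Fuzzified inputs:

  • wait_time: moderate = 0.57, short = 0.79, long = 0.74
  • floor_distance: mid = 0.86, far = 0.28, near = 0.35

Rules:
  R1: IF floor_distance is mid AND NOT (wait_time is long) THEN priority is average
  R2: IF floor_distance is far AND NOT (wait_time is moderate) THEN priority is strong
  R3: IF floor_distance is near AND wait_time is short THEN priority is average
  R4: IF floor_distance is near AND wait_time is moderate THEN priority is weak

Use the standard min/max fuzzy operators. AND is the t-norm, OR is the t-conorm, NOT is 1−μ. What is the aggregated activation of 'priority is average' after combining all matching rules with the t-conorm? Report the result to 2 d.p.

R1: mid=0.86, ¬long=1−0.74=0.26; AND[min(a, b)] → w = 0.26
R2: far=0.28, ¬moderate=1−0.57=0.43; AND[min(a, b)] → w = 0.28
R3: near=0.35, short=0.79; AND[min(a, b)] → w = 0.35
R4: near=0.35, moderate=0.57; AND[min(a, b)] → w = 0.35
Rules with consequent 'average': {R1, R3} → strengths 0.26, 0.35
Aggregate via t-conorm [max(a, b)]: 0.35

0.35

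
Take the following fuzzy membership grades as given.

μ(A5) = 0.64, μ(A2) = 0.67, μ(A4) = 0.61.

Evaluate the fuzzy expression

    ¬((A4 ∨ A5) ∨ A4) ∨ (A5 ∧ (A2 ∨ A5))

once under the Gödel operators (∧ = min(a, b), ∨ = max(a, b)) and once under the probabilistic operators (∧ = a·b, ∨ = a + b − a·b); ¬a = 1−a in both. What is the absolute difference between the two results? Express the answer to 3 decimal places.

0.052

Under Gödel:
  A4 ∨ A5 = max(a, b) on (0.61, 0.64) = 0.64
  (A4 ∨ A5) ∨ A4 = max(a, b) on (0.64, 0.61) = 0.64
  ¬((A4 ∨ A5) ∨ A4) = 1 − 0.64 = 0.36
  A2 ∨ A5 = max(a, b) on (0.67, 0.64) = 0.67
  A5 ∧ (A2 ∨ A5) = min(a, b) on (0.64, 0.67) = 0.64
  ¬((A4 ∨ A5) ∨ A4) ∨ (A5 ∧ (A2 ∨ A5)) = max(a, b) on (0.36, 0.64) = 0.64
  → value = 0.6400
Under probabilistic:
  A4 ∨ A5 = a + b − a·b on (0.6100, 0.6400) = 0.8596
  (A4 ∨ A5) ∨ A4 = a + b − a·b on (0.8596, 0.6100) = 0.9452
  ¬((A4 ∨ A5) ∨ A4) = 1 − 0.9452 = 0.0548
  A2 ∨ A5 = a + b − a·b on (0.6700, 0.6400) = 0.8812
  A5 ∧ (A2 ∨ A5) = a·b on (0.6400, 0.8812) = 0.5640
  ¬((A4 ∨ A5) ∨ A4) ∨ (A5 ∧ (A2 ∨ A5)) = a + b − a·b on (0.0548, 0.5640) = 0.5878
  → value = 0.5878
|0.6400 − 0.5878| = 0.052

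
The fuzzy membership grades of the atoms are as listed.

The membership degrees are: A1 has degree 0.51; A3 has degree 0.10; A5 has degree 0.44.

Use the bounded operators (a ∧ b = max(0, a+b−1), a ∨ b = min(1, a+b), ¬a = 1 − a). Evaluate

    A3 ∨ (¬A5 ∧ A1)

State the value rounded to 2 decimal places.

¬A5 = 1 − 0.44 = 0.56
¬A5 ∧ A1 = max(0, a+b−1) on (0.56, 0.51) = 0.07
A3 ∨ (¬A5 ∧ A1) = min(1, a+b) on (0.10, 0.07) = 0.17

0.17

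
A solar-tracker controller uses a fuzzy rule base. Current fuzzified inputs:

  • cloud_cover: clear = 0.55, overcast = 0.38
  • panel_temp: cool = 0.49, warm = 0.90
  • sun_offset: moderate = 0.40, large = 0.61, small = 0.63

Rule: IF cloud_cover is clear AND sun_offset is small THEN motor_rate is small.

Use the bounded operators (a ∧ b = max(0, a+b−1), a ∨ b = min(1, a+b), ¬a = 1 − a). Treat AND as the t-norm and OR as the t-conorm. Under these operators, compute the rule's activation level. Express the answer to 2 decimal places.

0.18

firing strength: clear=0.55, small=0.63; AND[max(0, a+b−1)] → w = 0.18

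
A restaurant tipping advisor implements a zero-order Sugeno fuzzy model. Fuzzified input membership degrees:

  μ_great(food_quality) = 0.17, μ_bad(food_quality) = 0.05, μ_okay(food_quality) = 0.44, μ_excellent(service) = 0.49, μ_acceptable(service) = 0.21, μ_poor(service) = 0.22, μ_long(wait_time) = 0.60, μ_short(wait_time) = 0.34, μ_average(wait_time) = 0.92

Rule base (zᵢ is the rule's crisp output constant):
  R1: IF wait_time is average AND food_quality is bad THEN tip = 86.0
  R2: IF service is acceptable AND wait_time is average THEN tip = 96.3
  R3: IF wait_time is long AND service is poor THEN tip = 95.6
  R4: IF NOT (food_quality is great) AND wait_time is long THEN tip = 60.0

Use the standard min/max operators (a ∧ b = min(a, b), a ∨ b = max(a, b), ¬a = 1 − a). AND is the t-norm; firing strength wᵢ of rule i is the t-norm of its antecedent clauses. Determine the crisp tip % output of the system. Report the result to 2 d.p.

75.51

R1 (z=86.0): average=0.92, bad=0.05; AND[min(a, b)] → w = 0.05
R2 (z=96.3): acceptable=0.21, average=0.92; AND[min(a, b)] → w = 0.21
R3 (z=95.6): long=0.60, poor=0.22; AND[min(a, b)] → w = 0.22
R4 (z=60.0): ¬great=1−0.17=0.83, long=0.60; AND[min(a, b)] → w = 0.60
Weighted average = (0.05·86.0 + 0.21·96.3 + 0.22·95.6 + 0.60·60.0) / (0.05 + 0.21 + 0.22 + 0.60)
  = 81.5550 / 1.0800 = 75.51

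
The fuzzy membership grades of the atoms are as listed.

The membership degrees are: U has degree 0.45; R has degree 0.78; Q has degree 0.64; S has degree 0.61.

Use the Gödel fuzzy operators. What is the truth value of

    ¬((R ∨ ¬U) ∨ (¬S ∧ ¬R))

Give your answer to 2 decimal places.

¬U = 1 − 0.45 = 0.55
R ∨ ¬U = max(a, b) on (0.78, 0.55) = 0.78
¬S = 1 − 0.61 = 0.39
¬R = 1 − 0.78 = 0.22
¬S ∧ ¬R = min(a, b) on (0.39, 0.22) = 0.22
(R ∨ ¬U) ∨ (¬S ∧ ¬R) = max(a, b) on (0.78, 0.22) = 0.78
¬((R ∨ ¬U) ∨ (¬S ∧ ¬R)) = 1 − 0.78 = 0.22

0.22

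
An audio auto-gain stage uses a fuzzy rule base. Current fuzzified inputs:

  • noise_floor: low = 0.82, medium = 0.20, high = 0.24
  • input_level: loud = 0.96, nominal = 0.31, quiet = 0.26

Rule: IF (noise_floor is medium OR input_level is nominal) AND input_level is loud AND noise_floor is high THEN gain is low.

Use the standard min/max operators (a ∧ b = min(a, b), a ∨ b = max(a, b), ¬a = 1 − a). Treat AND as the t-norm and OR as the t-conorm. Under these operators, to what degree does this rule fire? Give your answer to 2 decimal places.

0.24

firing strength: (medium=0.20 OR nominal=0.31) = 0.31; AND[min(a, b)] with loud=0.96, high=0.24 → w = 0.24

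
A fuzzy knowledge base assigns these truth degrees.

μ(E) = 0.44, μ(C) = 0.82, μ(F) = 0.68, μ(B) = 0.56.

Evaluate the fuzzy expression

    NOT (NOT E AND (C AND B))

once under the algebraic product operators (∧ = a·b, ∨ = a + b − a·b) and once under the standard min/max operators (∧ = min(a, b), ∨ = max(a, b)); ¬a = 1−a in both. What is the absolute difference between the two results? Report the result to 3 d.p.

0.303

Under algebraic product:
  NOT E = 1 − 0.4400 = 0.5600
  C AND B = a·b on (0.8200, 0.5600) = 0.4592
  NOT E AND (C AND B) = a·b on (0.5600, 0.4592) = 0.2572
  NOT (NOT E AND (C AND B)) = 1 − 0.2572 = 0.7428
  → value = 0.7428
Under standard min/max:
  NOT E = 1 − 0.44 = 0.56
  C AND B = min(a, b) on (0.82, 0.56) = 0.56
  NOT E AND (C AND B) = min(a, b) on (0.56, 0.56) = 0.56
  NOT (NOT E AND (C AND B)) = 1 − 0.56 = 0.44
  → value = 0.4400
|0.7428 − 0.4400| = 0.303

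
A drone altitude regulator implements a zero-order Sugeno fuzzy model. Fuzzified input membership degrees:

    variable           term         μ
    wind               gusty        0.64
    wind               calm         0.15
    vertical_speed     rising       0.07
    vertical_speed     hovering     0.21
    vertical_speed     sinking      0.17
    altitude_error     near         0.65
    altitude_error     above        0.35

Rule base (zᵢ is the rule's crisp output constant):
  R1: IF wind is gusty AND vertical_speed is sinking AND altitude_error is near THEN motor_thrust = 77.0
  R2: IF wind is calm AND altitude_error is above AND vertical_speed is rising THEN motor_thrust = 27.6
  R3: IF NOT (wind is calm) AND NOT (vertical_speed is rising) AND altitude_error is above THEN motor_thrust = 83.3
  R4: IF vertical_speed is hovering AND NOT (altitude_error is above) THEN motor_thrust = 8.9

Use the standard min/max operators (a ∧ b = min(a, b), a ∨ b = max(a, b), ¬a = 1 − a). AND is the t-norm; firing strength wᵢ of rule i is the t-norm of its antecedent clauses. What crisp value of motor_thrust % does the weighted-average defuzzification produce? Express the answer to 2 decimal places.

57.56

R1 (z=77.0): gusty=0.64, sinking=0.17, near=0.65; AND[min(a, b)] → w = 0.17
R2 (z=27.6): calm=0.15, above=0.35, rising=0.07; AND[min(a, b)] → w = 0.07
R3 (z=83.3): ¬calm=1−0.15=0.85, ¬rising=1−0.07=0.93, above=0.35; AND[min(a, b)] → w = 0.35
R4 (z=8.9): hovering=0.21, ¬above=1−0.35=0.65; AND[min(a, b)] → w = 0.21
Weighted average = (0.17·77.0 + 0.07·27.6 + 0.35·83.3 + 0.21·8.9) / (0.17 + 0.07 + 0.35 + 0.21)
  = 46.0460 / 0.8000 = 57.56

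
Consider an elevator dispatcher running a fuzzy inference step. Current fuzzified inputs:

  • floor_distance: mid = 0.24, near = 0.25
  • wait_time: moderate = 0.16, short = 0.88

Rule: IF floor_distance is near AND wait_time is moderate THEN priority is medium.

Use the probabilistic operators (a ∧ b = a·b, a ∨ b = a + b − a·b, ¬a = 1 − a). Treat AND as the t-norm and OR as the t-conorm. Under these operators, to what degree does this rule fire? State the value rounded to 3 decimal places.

firing strength: near=0.25, moderate=0.16; AND[a·b] → w = 0.0400

0.040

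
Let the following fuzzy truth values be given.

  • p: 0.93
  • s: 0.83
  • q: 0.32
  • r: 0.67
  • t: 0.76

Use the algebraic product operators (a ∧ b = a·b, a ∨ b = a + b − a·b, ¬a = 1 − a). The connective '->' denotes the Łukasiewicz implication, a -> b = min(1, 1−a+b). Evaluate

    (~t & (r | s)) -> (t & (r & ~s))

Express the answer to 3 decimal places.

~t = 1 − 0.7600 = 0.2400
r | s = a + b − a·b on (0.6700, 0.8300) = 0.9439
~t & (r | s) = a·b on (0.2400, 0.9439) = 0.2265
~s = 1 − 0.8300 = 0.1700
r & ~s = a·b on (0.6700, 0.1700) = 0.1139
t & (r & ~s) = a·b on (0.7600, 0.1139) = 0.0866
(~t & (r | s)) -> (t & (r & ~s))  [Łukasiewicz: min(1, 1−a+b)] with a=0.2265, b=0.0866 → 0.8600

0.860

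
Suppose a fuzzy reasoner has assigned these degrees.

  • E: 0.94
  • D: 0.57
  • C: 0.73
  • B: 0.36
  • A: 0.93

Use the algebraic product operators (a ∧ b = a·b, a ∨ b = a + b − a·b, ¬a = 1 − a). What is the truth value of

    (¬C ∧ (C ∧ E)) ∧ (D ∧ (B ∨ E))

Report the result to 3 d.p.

0.102

¬C = 1 − 0.7300 = 0.2700
C ∧ E = a·b on (0.7300, 0.9400) = 0.6862
¬C ∧ (C ∧ E) = a·b on (0.2700, 0.6862) = 0.1853
B ∨ E = a + b − a·b on (0.3600, 0.9400) = 0.9616
D ∧ (B ∨ E) = a·b on (0.5700, 0.9616) = 0.5481
(¬C ∧ (C ∧ E)) ∧ (D ∧ (B ∨ E)) = a·b on (0.1853, 0.5481) = 0.1016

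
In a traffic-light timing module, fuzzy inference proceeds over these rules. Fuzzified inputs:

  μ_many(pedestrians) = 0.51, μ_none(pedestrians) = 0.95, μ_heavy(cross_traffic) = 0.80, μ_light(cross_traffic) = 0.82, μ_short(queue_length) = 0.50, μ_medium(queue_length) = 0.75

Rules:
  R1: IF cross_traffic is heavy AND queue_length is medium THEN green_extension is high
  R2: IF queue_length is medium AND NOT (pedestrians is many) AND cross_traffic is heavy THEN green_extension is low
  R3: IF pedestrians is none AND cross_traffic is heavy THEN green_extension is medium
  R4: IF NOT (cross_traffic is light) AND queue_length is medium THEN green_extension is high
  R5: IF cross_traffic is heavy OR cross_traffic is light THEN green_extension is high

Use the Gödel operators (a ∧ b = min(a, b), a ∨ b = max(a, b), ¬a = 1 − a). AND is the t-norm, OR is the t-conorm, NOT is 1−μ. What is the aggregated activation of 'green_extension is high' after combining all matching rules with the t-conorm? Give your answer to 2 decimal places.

0.82

R1: heavy=0.80, medium=0.75; AND[min(a, b)] → w = 0.75
R2: medium=0.75, ¬many=1−0.51=0.49, heavy=0.80; AND[min(a, b)] → w = 0.49
R3: none=0.95, heavy=0.80; AND[min(a, b)] → w = 0.80
R4: ¬light=1−0.82=0.18, medium=0.75; AND[min(a, b)] → w = 0.18
R5: heavy=0.80, light=0.82; OR[max(a, b)] → w = 0.82
Rules with consequent 'high': {R1, R4, R5} → strengths 0.75, 0.18, 0.82
Aggregate via t-conorm [max(a, b)]: 0.82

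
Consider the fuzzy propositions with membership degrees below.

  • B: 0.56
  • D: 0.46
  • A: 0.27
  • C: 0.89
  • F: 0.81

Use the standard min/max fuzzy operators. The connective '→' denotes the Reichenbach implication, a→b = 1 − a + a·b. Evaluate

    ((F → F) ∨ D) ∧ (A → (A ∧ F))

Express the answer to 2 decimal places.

0.80

F → F  [Reichenbach: 1 − a + a·b] with a=0.81, b=0.81 → 0.85
(F → F) ∨ D = max(a, b) on (0.85, 0.46) = 0.85
A ∧ F = min(a, b) on (0.27, 0.81) = 0.27
A → (A ∧ F)  [Reichenbach: 1 − a + a·b] with a=0.27, b=0.27 → 0.80
((F → F) ∨ D) ∧ (A → (A ∧ F)) = min(a, b) on (0.85, 0.80) = 0.80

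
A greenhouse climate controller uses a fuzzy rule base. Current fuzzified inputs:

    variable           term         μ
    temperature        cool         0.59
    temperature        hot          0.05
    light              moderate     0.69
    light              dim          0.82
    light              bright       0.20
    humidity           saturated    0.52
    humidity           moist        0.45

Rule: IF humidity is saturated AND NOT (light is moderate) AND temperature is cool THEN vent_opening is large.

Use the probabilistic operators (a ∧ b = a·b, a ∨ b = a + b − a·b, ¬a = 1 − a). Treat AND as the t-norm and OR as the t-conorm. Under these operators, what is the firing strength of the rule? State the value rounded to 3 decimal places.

firing strength: saturated=0.52, ¬moderate=1−0.69=0.31, cool=0.59; AND[a·b] → w = 0.0951

0.095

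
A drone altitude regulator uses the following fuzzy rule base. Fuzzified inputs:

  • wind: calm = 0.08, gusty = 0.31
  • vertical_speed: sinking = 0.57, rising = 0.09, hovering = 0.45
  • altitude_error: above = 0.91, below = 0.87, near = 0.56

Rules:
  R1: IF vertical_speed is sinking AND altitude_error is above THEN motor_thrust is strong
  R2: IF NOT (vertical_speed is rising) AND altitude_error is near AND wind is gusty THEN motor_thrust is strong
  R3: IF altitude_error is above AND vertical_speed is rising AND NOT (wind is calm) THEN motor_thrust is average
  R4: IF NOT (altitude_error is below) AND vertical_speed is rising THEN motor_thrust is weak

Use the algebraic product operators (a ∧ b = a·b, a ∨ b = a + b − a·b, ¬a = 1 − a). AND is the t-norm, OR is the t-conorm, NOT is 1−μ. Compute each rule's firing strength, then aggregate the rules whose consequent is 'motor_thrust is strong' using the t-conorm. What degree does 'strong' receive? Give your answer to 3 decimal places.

R1: sinking=0.57, above=0.91; AND[a·b] → w = 0.5187
R2: ¬rising=1−0.09=0.91, near=0.56, gusty=0.31; AND[a·b] → w = 0.1580
R3: above=0.91, rising=0.09, ¬calm=1−0.08=0.92; AND[a·b] → w = 0.0753
R4: ¬below=1−0.87=0.13, rising=0.09; AND[a·b] → w = 0.0117
Rules with consequent 'strong': {R1, R2} → strengths 0.5187, 0.1580
Aggregate via t-conorm [a + b − a·b]: 0.5947

0.595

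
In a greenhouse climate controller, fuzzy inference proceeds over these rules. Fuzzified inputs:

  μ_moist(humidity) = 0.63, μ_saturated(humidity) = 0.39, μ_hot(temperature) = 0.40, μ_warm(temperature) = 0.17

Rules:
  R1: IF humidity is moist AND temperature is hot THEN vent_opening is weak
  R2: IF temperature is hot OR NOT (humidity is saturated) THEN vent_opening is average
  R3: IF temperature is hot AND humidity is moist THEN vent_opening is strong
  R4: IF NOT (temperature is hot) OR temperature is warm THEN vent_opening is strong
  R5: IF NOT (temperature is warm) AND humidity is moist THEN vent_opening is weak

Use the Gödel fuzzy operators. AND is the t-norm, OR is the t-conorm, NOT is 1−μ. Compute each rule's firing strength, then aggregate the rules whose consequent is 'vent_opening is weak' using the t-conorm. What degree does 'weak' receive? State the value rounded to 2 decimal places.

R1: moist=0.63, hot=0.40; AND[min(a, b)] → w = 0.40
R2: hot=0.40, ¬saturated=1−0.39=0.61; OR[max(a, b)] → w = 0.61
R3: hot=0.40, moist=0.63; AND[min(a, b)] → w = 0.40
R4: ¬hot=1−0.40=0.60, warm=0.17; OR[max(a, b)] → w = 0.60
R5: ¬warm=1−0.17=0.83, moist=0.63; AND[min(a, b)] → w = 0.63
Rules with consequent 'weak': {R1, R5} → strengths 0.40, 0.63
Aggregate via t-conorm [max(a, b)]: 0.63

0.63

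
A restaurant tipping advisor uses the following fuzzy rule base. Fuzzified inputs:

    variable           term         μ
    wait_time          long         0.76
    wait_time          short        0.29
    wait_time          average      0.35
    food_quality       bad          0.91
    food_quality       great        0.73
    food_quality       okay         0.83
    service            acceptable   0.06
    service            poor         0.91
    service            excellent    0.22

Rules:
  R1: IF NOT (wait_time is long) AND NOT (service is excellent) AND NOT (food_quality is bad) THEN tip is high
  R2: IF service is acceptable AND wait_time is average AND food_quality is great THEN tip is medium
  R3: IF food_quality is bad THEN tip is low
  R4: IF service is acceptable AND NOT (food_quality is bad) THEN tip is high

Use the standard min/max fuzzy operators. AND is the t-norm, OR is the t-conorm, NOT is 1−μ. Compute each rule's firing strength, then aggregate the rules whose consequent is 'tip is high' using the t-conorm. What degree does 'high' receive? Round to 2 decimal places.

0.09

R1: ¬long=1−0.76=0.24, ¬excellent=1−0.22=0.78, ¬bad=1−0.91=0.09; AND[min(a, b)] → w = 0.09
R2: acceptable=0.06, average=0.35, great=0.73; AND[min(a, b)] → w = 0.06
R3: bad=0.91 → w = 0.91
R4: acceptable=0.06, ¬bad=1−0.91=0.09; AND[min(a, b)] → w = 0.06
Rules with consequent 'high': {R1, R4} → strengths 0.09, 0.06
Aggregate via t-conorm [max(a, b)]: 0.09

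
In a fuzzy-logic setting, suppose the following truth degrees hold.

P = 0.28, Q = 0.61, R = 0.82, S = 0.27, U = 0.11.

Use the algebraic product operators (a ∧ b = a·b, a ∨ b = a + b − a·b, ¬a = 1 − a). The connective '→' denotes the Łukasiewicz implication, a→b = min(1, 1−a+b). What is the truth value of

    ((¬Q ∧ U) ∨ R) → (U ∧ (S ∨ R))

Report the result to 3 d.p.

0.268

¬Q = 1 − 0.6100 = 0.3900
¬Q ∧ U = a·b on (0.3900, 0.1100) = 0.0429
(¬Q ∧ U) ∨ R = a + b − a·b on (0.0429, 0.8200) = 0.8277
S ∨ R = a + b − a·b on (0.2700, 0.8200) = 0.8686
U ∧ (S ∨ R) = a·b on (0.1100, 0.8686) = 0.0955
((¬Q ∧ U) ∨ R) → (U ∧ (S ∨ R))  [Łukasiewicz: min(1, 1−a+b)] with a=0.8277, b=0.0955 → 0.2678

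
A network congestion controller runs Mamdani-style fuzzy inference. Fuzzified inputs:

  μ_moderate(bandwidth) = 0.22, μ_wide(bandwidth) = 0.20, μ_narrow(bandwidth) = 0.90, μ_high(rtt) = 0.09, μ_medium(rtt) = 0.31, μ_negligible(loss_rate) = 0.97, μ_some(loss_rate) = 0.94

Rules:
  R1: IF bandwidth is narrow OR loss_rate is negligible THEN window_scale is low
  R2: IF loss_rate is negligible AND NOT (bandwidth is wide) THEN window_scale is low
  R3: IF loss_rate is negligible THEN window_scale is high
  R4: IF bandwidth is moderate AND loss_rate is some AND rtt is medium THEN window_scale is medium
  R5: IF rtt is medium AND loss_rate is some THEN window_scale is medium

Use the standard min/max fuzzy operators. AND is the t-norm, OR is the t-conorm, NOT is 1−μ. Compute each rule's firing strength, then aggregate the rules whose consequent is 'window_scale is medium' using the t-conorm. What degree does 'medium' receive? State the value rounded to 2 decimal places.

0.31

R1: narrow=0.90, negligible=0.97; OR[max(a, b)] → w = 0.97
R2: negligible=0.97, ¬wide=1−0.20=0.80; AND[min(a, b)] → w = 0.80
R3: negligible=0.97 → w = 0.97
R4: moderate=0.22, some=0.94, medium=0.31; AND[min(a, b)] → w = 0.22
R5: medium=0.31, some=0.94; AND[min(a, b)] → w = 0.31
Rules with consequent 'medium': {R4, R5} → strengths 0.22, 0.31
Aggregate via t-conorm [max(a, b)]: 0.31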